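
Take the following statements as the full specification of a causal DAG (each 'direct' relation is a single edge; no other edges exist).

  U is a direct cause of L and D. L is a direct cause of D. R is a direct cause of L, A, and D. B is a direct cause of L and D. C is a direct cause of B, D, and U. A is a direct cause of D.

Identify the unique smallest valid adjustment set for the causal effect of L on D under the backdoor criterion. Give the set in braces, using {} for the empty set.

Variables eligible for adjustment (non-descendants of L, excluding L and D): {A, B, C, R, U}.
Backdoor paths from L to D:
  P1: L <- R -> A -> D
  P2: L <- R -> D
  P3: L <- U <- C -> B -> D
  P4: L <- U <- C -> D
  P5: L <- U -> D
  P6: L <- B <- C -> U -> D
  P7: L <- B <- C -> D
  P8: L <- B -> D
The empty set is not sufficient: P1 (L <- R -> A -> D) has no collider blocking it and no conditioned non-collider, so it is open.
Try {B, R, U}:
  P1: blocked at fork node R ∈ conditioning set.
  P2: blocked at fork node R ∈ conditioning set.
  P3: blocked at chain node U ∈ conditioning set.
  P4: blocked at chain node U ∈ conditioning set.
  P5: blocked at fork node U ∈ conditioning set.
  P6: blocked at chain node B ∈ conditioning set.
  P7: blocked at chain node B ∈ conditioning set.
  P8: blocked at fork node B ∈ conditioning set.
{B, R, U} contains no descendant of L and blocks every backdoor path.
Every element of {B, R, U} is needed (dropping B leaves P7 open; dropping R leaves P1 open; dropping U leaves P4 open), so no proper subset is valid.
Among all size-3 subsets of the eligible variables, only {B, R, U} blocks every backdoor path, so it is the unique smallest valid adjustment set.

{B, R, U}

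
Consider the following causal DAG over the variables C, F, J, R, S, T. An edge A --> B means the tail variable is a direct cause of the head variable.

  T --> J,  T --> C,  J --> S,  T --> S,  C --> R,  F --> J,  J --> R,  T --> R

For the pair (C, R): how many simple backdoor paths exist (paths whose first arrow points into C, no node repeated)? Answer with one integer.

A backdoor path from C to R is any simple undirected path whose first edge points into C (i.e. leaves C via a parent).
Parents of C: {T}.
Enumerating:
  P1: C <- T -> J -> R
  P2: C <- T -> R
  P3: C <- T -> S <- J -> R
That exhausts the simple backdoor paths. Count: 3.

3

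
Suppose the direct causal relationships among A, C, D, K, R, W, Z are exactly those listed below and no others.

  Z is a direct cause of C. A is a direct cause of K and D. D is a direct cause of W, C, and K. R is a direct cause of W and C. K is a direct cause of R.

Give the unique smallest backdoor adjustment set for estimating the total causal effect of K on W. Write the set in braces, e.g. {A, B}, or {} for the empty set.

{D}

Variables eligible for adjustment (non-descendants of K, excluding K and W): {A, D, Z}.
Backdoor paths from K to W:
  P1: K <- A -> D -> C <- R -> W
  P2: K <- A -> D -> W
  P3: K <- D -> C <- R -> W
  P4: K <- D -> W
The empty set is not sufficient: P2 (K <- A -> D -> W) has no collider blocking it and no conditioned non-collider, so it is open.
Try {D}:
  P1: blocked at chain node D ∈ conditioning set.
  P2: blocked at chain node D ∈ conditioning set.
  P3: blocked at fork node D ∈ conditioning set.
  P4: blocked at fork node D ∈ conditioning set.
{D} contains no descendant of K and blocks every backdoor path.
No other singleton works — e.g. {A} leaves P4 open — so {D} is the unique smallest valid adjustment set.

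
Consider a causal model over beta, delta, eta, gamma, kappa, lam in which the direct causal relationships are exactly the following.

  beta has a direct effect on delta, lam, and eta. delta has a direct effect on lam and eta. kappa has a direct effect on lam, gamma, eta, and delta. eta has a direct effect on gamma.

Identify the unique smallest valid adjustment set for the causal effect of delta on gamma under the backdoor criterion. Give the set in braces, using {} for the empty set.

{beta, kappa}

Variables eligible for adjustment (non-descendants of delta, excluding delta and gamma): {beta, kappa}.
Backdoor paths from delta to gamma:
  P1: delta <- kappa -> lam <- beta -> eta -> gamma
  P2: delta <- kappa -> eta -> gamma
  P3: delta <- kappa -> gamma
  P4: delta <- beta -> lam <- kappa -> eta -> gamma
  P5: delta <- beta -> lam <- kappa -> gamma
  P6: delta <- beta -> eta <- kappa -> gamma
  P7: delta <- beta -> eta -> gamma
The empty set is not sufficient: P2 (delta <- kappa -> eta -> gamma) has no collider blocking it and no conditioned non-collider, so it is open.
Try {beta, kappa}:
  P1: blocked at fork node kappa ∈ conditioning set.
  P2: blocked at fork node kappa ∈ conditioning set.
  P3: blocked at fork node kappa ∈ conditioning set.
  P4: blocked at fork node beta ∈ conditioning set.
  P5: blocked at fork node beta ∈ conditioning set.
  P6: blocked at fork node beta ∈ conditioning set.
  P7: blocked at fork node beta ∈ conditioning set.
{beta, kappa} contains no descendant of delta and blocks every backdoor path.
Every element of {beta, kappa} is needed (dropping beta leaves P7 open; dropping kappa leaves P2 open), so no proper subset is valid.
Among all size-2 subsets of the eligible variables, only {beta, kappa} blocks every backdoor path, so it is the unique smallest valid adjustment set.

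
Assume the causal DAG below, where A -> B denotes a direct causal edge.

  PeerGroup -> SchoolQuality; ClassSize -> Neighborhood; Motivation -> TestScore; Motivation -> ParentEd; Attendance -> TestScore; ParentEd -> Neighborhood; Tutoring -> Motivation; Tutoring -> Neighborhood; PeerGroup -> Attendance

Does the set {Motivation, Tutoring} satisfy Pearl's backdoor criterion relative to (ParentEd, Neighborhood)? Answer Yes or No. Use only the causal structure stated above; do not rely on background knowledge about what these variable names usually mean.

Yes

Backdoor paths from ParentEd to Neighborhood (paths whose first edge points into ParentEd):
  P1: ParentEd <- Motivation <- Tutoring -> Neighborhood
Condition 1 (no descendant of ParentEd in the set): holds — descendants of ParentEd are {Neighborhood}; none are in {Motivation, Tutoring}.
Condition 2 (every backdoor path blocked by {Motivation, Tutoring}):
  P1: blocked at chain node Motivation ∈ conditioning set.
{Motivation, Tutoring} satisfies the backdoor criterion.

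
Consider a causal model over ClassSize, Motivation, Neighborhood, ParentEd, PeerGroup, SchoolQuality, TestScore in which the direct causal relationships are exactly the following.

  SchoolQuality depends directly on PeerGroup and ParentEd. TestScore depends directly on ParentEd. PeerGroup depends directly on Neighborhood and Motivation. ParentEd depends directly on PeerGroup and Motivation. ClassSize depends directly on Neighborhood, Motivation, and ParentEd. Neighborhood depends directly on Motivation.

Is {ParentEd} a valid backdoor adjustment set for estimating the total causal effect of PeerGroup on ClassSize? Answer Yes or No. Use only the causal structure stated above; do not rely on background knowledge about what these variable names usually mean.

Backdoor paths from PeerGroup to ClassSize (paths whose first edge points into PeerGroup):
  P1: PeerGroup <- Motivation -> Neighborhood -> ClassSize
  P2: PeerGroup <- Motivation -> ParentEd -> ClassSize
  P3: PeerGroup <- Motivation -> ClassSize
  P4: PeerGroup <- Neighborhood <- Motivation -> ParentEd -> ClassSize
  P5: PeerGroup <- Neighborhood <- Motivation -> ClassSize
  P6: PeerGroup <- Neighborhood -> ClassSize
Condition 1 (no descendant of PeerGroup in the set): FAILS — ParentEd is a descendant of PeerGroup.
Condition 2 (every backdoor path blocked by {ParentEd}):
  P1: open — no interior node is in the conditioning set.
  P2: blocked at chain node ParentEd ∈ conditioning set.
  P3: open — no interior node is in the conditioning set.
  P4: blocked at chain node ParentEd ∈ conditioning set.
  P5: open — no interior node is in the conditioning set.
  P6: open — no interior node is in the conditioning set.
{ParentEd} does not satisfy the backdoor criterion.

No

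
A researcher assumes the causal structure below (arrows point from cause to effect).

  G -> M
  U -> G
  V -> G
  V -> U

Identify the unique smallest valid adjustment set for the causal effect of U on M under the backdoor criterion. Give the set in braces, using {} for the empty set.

{V}

Variables eligible for adjustment (non-descendants of U, excluding U and M): {V}.
Backdoor paths from U to M:
  P1: U <- V -> G -> M
The empty set is not sufficient: P1 (U <- V -> G -> M) has no collider blocking it and no conditioned non-collider, so it is open.
Try {V}:
  P1: blocked at fork node V ∈ conditioning set.
{V} contains no descendant of U and blocks every backdoor path.
{V} is the unique smallest valid adjustment set.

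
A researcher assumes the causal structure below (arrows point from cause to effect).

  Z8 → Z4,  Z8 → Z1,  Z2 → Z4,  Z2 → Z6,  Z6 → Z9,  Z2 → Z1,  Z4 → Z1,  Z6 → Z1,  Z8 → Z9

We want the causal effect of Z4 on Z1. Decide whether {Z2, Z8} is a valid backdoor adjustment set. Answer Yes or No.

Yes

Backdoor paths from Z4 to Z1 (paths whose first edge points into Z4):
  P1: Z4 <- Z8 -> Z1
  P2: Z4 <- Z8 -> Z9 <- Z6 <- Z2 -> Z1
  P3: Z4 <- Z8 -> Z9 <- Z6 -> Z1
  P4: Z4 <- Z2 -> Z6 -> Z1
  P5: Z4 <- Z2 -> Z6 -> Z9 <- Z8 -> Z1
  P6: Z4 <- Z2 -> Z1
Condition 1 (no descendant of Z4 in the set): holds — descendants of Z4 are {Z1}; none are in {Z2, Z8}.
Condition 2 (every backdoor path blocked by {Z2, Z8}):
  P1: blocked at fork node Z8 ∈ conditioning set.
  P2: blocked at fork node Z8 ∈ conditioning set.
  P3: blocked at fork node Z8 ∈ conditioning set.
  P4: blocked at fork node Z2 ∈ conditioning set.
  P5: blocked at fork node Z2 ∈ conditioning set.
  P6: blocked at fork node Z2 ∈ conditioning set.
{Z2, Z8} satisfies the backdoor criterion.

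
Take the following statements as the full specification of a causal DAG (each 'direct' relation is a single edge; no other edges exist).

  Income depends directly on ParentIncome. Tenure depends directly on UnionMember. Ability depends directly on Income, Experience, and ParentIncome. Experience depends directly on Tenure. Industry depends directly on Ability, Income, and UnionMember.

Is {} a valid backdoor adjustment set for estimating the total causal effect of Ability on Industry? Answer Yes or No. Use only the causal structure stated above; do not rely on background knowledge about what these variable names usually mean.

No

Backdoor paths from Ability to Industry (paths whose first edge points into Ability):
  P1: Ability <- ParentIncome -> Income -> Industry
  P2: Ability <- Experience <- Tenure <- UnionMember -> Industry
  P3: Ability <- Income -> Industry
Condition 1 (no descendant of Ability in the set): holds — descendants of Ability are {Industry}; none are in {}.
Condition 2 (every backdoor path blocked by {}):
  P1: open — no interior node is in the conditioning set.
  P2: open — no interior node is in the conditioning set.
  P3: open — no interior node is in the conditioning set.
{} does not satisfy the backdoor criterion.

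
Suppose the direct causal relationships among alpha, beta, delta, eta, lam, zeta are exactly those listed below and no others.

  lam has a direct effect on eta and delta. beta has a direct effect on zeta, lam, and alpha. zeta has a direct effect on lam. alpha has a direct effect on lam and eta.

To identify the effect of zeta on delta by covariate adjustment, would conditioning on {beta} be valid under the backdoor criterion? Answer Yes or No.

Yes

Backdoor paths from zeta to delta (paths whose first edge points into zeta):
  P1: zeta <- beta -> alpha -> lam -> delta
  P2: zeta <- beta -> alpha -> eta <- lam -> delta
  P3: zeta <- beta -> lam -> delta
Condition 1 (no descendant of zeta in the set): holds — descendants of zeta are {delta, eta, lam}; none are in {beta}.
Condition 2 (every backdoor path blocked by {beta}):
  P1: blocked at fork node beta ∈ conditioning set.
  P2: blocked at fork node beta ∈ conditioning set.
  P3: blocked at fork node beta ∈ conditioning set.
{beta} satisfies the backdoor criterion.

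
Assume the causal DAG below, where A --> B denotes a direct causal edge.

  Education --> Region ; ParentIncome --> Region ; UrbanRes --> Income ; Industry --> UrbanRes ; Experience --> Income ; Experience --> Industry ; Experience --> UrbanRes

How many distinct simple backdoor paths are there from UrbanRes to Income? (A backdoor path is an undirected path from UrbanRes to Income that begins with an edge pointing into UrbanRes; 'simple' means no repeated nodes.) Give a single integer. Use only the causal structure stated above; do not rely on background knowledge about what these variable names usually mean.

2

A backdoor path from UrbanRes to Income is any simple undirected path whose first edge points into UrbanRes (i.e. leaves UrbanRes via a parent).
Parents of UrbanRes: {Experience, Industry}.
Enumerating:
  P1: UrbanRes <- Experience -> Income
  P2: UrbanRes <- Industry <- Experience -> Income
That exhausts the simple backdoor paths. Count: 2.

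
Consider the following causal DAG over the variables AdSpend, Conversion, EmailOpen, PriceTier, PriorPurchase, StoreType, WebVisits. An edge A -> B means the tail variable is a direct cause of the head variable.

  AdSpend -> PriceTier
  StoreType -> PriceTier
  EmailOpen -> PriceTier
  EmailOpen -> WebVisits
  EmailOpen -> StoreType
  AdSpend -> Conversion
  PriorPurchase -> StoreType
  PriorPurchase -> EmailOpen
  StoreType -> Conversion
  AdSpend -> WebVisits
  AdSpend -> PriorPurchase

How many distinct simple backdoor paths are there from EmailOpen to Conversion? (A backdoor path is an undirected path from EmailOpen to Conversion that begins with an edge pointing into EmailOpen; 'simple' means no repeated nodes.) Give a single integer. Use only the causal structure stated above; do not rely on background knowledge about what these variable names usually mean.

A backdoor path from EmailOpen to Conversion is any simple undirected path whose first edge points into EmailOpen (i.e. leaves EmailOpen via a parent).
Parents of EmailOpen: {PriorPurchase}.
Enumerating:
  P1: EmailOpen <- PriorPurchase <- AdSpend -> PriceTier <- StoreType -> Conversion
  P2: EmailOpen <- PriorPurchase <- AdSpend -> Conversion
  P3: EmailOpen <- PriorPurchase -> StoreType -> PriceTier <- AdSpend -> Conversion
  P4: EmailOpen <- PriorPurchase -> StoreType -> Conversion
That exhausts the simple backdoor paths. Count: 4.

4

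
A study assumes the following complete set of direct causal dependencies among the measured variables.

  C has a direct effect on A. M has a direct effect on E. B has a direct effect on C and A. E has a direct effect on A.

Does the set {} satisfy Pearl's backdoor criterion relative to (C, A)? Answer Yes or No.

Backdoor paths from C to A (paths whose first edge points into C):
  P1: C <- B -> A
Condition 1 (no descendant of C in the set): holds — descendants of C are {A}; none are in {}.
Condition 2 (every backdoor path blocked by {}):
  P1: open — no interior node is in the conditioning set.
{} does not satisfy the backdoor criterion.

No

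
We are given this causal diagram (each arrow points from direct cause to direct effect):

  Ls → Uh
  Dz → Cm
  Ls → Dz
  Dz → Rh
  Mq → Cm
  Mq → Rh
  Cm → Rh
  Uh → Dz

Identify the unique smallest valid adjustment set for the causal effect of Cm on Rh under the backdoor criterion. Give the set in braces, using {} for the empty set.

Variables eligible for adjustment (non-descendants of Cm, excluding Cm and Rh): {Dz, Ls, Mq, Uh}.
Backdoor paths from Cm to Rh:
  P1: Cm <- Mq -> Rh
  P2: Cm <- Dz -> Rh
The empty set is not sufficient: P1 (Cm <- Mq -> Rh) has no collider blocking it and no conditioned non-collider, so it is open.
Try {Dz, Mq}:
  P1: blocked at fork node Mq ∈ conditioning set.
  P2: blocked at fork node Dz ∈ conditioning set.
{Dz, Mq} contains no descendant of Cm and blocks every backdoor path.
Every element of {Dz, Mq} is needed (dropping Dz leaves P2 open; dropping Mq leaves P1 open), so no proper subset is valid.
Among all size-2 subsets of the eligible variables, only {Dz, Mq} blocks every backdoor path, so it is the unique smallest valid adjustment set.

{Dz, Mq}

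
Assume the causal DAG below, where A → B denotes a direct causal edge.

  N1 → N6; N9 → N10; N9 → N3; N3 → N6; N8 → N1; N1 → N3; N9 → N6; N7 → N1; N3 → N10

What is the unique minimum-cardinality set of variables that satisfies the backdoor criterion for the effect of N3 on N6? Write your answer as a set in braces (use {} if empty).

Variables eligible for adjustment (non-descendants of N3, excluding N3 and N6): {N1, N7, N8, N9}.
Backdoor paths from N3 to N6:
  P1: N3 <- N9 -> N6
  P2: N3 <- N1 -> N6
The empty set is not sufficient: P1 (N3 <- N9 -> N6) has no collider blocking it and no conditioned non-collider, so it is open.
Try {N1, N9}:
  P1: blocked at fork node N9 ∈ conditioning set.
  P2: blocked at fork node N1 ∈ conditioning set.
{N1, N9} contains no descendant of N3 and blocks every backdoor path.
Every element of {N1, N9} is needed (dropping N1 leaves P2 open; dropping N9 leaves P1 open), so no proper subset is valid.
Among all size-2 subsets of the eligible variables, only {N1, N9} blocks every backdoor path, so it is the unique smallest valid adjustment set.

{N1, N9}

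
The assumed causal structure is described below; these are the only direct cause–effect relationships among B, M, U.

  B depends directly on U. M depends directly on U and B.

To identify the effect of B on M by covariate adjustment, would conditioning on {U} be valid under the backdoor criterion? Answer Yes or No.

Backdoor paths from B to M (paths whose first edge points into B):
  P1: B <- U -> M
Condition 1 (no descendant of B in the set): holds — descendants of B are {M}; none are in {U}.
Condition 2 (every backdoor path blocked by {U}):
  P1: blocked at fork node U ∈ conditioning set.
{U} satisfies the backdoor criterion.

Yes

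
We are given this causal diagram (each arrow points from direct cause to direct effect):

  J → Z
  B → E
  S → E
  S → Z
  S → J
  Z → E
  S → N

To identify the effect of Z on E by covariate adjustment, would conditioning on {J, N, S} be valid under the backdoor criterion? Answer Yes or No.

Yes

Backdoor paths from Z to E (paths whose first edge points into Z):
  P1: Z <- S -> E
  P2: Z <- J <- S -> E
Condition 1 (no descendant of Z in the set): holds — descendants of Z are {E}; none are in {J, N, S}.
Condition 2 (every backdoor path blocked by {J, N, S}):
  P1: blocked at fork node S ∈ conditioning set.
  P2: blocked at chain node J ∈ conditioning set.
{J, N, S} satisfies the backdoor criterion.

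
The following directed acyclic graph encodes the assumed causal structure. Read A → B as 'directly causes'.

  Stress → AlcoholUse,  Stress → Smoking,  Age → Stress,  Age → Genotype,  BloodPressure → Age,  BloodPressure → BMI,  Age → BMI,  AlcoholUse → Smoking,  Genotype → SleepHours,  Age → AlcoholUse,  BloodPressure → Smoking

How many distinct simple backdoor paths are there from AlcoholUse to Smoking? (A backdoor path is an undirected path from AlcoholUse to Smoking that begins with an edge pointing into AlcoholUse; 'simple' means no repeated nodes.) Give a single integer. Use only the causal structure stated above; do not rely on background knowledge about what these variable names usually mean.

A backdoor path from AlcoholUse to Smoking is any simple undirected path whose first edge points into AlcoholUse (i.e. leaves AlcoholUse via a parent).
Parents of AlcoholUse: {Age, Stress}.
Enumerating:
  P1: AlcoholUse <- Age <- BloodPressure -> Smoking
  P2: AlcoholUse <- Age -> Stress -> Smoking
  P3: AlcoholUse <- Age -> BMI <- BloodPressure -> Smoking
  P4: AlcoholUse <- Stress <- Age <- BloodPressure -> Smoking
  P5: AlcoholUse <- Stress <- Age -> BMI <- BloodPressure -> Smoking
  P6: AlcoholUse <- Stress -> Smoking
That exhausts the simple backdoor paths. Count: 6.

6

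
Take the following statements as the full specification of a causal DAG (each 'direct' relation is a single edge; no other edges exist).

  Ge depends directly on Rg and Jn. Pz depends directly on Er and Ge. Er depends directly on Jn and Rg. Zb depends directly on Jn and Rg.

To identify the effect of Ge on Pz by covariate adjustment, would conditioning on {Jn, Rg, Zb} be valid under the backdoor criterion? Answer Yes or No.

Backdoor paths from Ge to Pz (paths whose first edge points into Ge):
  P1: Ge <- Jn -> Zb <- Rg -> Er -> Pz
  P2: Ge <- Jn -> Er -> Pz
  P3: Ge <- Rg -> Zb <- Jn -> Er -> Pz
  P4: Ge <- Rg -> Er -> Pz
Condition 1 (no descendant of Ge in the set): holds — descendants of Ge are {Pz}; none are in {Jn, Rg, Zb}.
Condition 2 (every backdoor path blocked by {Jn, Rg, Zb}):
  P1: blocked at fork node Jn ∈ conditioning set.
  P2: blocked at fork node Jn ∈ conditioning set.
  P3: blocked at fork node Rg ∈ conditioning set.
  P4: blocked at fork node Rg ∈ conditioning set.
{Jn, Rg, Zb} satisfies the backdoor criterion.

Yes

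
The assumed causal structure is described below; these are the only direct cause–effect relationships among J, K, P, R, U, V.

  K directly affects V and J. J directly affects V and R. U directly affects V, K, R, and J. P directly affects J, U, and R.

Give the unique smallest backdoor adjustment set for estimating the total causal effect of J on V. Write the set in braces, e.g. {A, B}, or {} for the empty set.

{K, U}

Variables eligible for adjustment (non-descendants of J, excluding J and V): {K, P, U}.
Backdoor paths from J to V:
  P1: J <- P -> U -> K -> V
  P2: J <- P -> U -> V
  P3: J <- P -> R <- U -> K -> V
  P4: J <- P -> R <- U -> V
  P5: J <- U -> K -> V
  P6: J <- U -> V
  P7: J <- K <- U -> V
  P8: J <- K -> V
The empty set is not sufficient: P1 (J <- P -> U -> K -> V) has no collider blocking it and no conditioned non-collider, so it is open.
Try {K, U}:
  P1: blocked at chain node U ∈ conditioning set.
  P2: blocked at chain node U ∈ conditioning set.
  P3: blocked at collider R (neither it nor any descendant is in the conditioning set).
  P4: blocked at collider R (neither it nor any descendant is in the conditioning set).
  P5: blocked at fork node U ∈ conditioning set.
  P6: blocked at fork node U ∈ conditioning set.
  P7: blocked at chain node K ∈ conditioning set.
  P8: blocked at fork node K ∈ conditioning set.
{K, U} contains no descendant of J and blocks every backdoor path.
Every element of {K, U} is needed (dropping K leaves P8 open; dropping U leaves P2 open), so no proper subset is valid.
Among all size-2 subsets of the eligible variables, only {K, U} blocks every backdoor path, so it is the unique smallest valid adjustment set.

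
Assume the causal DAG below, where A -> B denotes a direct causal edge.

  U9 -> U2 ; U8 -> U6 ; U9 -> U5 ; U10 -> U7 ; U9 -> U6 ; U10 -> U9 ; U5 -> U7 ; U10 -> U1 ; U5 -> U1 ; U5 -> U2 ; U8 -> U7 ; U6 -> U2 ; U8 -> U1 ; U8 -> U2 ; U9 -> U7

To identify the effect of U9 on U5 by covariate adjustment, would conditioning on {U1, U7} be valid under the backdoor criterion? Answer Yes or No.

Backdoor paths from U9 to U5 (paths whose first edge points into U9):
  P1: U9 <- U10 -> U1 <- U8 -> U6 -> U2 <- U5
  P2: U9 <- U10 -> U1 <- U8 -> U7 <- U5
  P3: U9 <- U10 -> U1 <- U8 -> U2 <- U5
  P4: U9 <- U10 -> U1 <- U5
  P5: U9 <- U10 -> U7 <- U8 -> U1 <- U5
  P6: U9 <- U10 -> U7 <- U8 -> U6 -> U2 <- U5
  P7: U9 <- U10 -> U7 <- U8 -> U2 <- U5
  P8: U9 <- U10 -> U7 <- U5
Condition 1 (no descendant of U9 in the set): FAILS — U1 and U7 are descendants of U9.
Condition 2 (every backdoor path blocked by {U1, U7}):
  P1: blocked at collider U2 (neither it nor any descendant is in the conditioning set).
  P2: open — collider(s) U1, U7 are conditioned on (or have a conditioned descendant) and no non-collider on the path is in the set.
  P3: blocked at collider U2 (neither it nor any descendant is in the conditioning set).
  P4: open — collider(s) U1 are conditioned on (or have a conditioned descendant) and no non-collider on the path is in the set.
  P5: open — collider(s) U7, U1 are conditioned on (or have a conditioned descendant) and no non-collider on the path is in the set.
  P6: blocked at collider U2 (neither it nor any descendant is in the conditioning set).
  P7: blocked at collider U2 (neither it nor any descendant is in the conditioning set).
  P8: open — collider(s) U7 are conditioned on (or have a conditioned descendant) and no non-collider on the path is in the set.
{U1, U7} does not satisfy the backdoor criterion.

No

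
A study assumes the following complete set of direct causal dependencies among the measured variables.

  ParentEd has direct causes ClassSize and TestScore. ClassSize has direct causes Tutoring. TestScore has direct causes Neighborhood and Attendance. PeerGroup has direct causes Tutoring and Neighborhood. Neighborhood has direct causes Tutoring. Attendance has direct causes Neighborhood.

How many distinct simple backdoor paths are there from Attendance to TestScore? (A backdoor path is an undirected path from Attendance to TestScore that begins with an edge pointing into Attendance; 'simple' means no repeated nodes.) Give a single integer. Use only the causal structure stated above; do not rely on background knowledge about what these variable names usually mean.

3

A backdoor path from Attendance to TestScore is any simple undirected path whose first edge points into Attendance (i.e. leaves Attendance via a parent).
Parents of Attendance: {Neighborhood}.
Enumerating:
  P1: Attendance <- Neighborhood <- Tutoring -> ClassSize -> ParentEd <- TestScore
  P2: Attendance <- Neighborhood -> TestScore
  P3: Attendance <- Neighborhood -> PeerGroup <- Tutoring -> ClassSize -> ParentEd <- TestScore
That exhausts the simple backdoor paths. Count: 3.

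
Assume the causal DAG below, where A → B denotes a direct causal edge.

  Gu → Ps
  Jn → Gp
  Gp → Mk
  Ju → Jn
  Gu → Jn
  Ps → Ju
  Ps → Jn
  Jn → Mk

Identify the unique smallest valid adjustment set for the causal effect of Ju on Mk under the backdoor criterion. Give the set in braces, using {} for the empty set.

{Ps}

Variables eligible for adjustment (non-descendants of Ju, excluding Ju and Mk): {Gu, Ps}.
Backdoor paths from Ju to Mk:
  P1: Ju <- Ps <- Gu -> Jn -> Gp -> Mk
  P2: Ju <- Ps <- Gu -> Jn -> Mk
  P3: Ju <- Ps -> Jn -> Gp -> Mk
  P4: Ju <- Ps -> Jn -> Mk
The empty set is not sufficient: P1 (Ju <- Ps <- Gu -> Jn -> Gp -> Mk) has no collider blocking it and no conditioned non-collider, so it is open.
Try {Ps}:
  P1: blocked at chain node Ps ∈ conditioning set.
  P2: blocked at chain node Ps ∈ conditioning set.
  P3: blocked at fork node Ps ∈ conditioning set.
  P4: blocked at fork node Ps ∈ conditioning set.
{Ps} contains no descendant of Ju and blocks every backdoor path.
No other singleton works — e.g. {Gu} leaves P3 open — so {Ps} is the unique smallest valid adjustment set.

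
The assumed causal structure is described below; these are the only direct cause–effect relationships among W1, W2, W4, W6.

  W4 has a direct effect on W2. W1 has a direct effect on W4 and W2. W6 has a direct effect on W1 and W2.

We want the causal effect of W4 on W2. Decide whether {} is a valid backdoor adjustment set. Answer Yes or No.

No

Backdoor paths from W4 to W2 (paths whose first edge points into W4):
  P1: W4 <- W1 <- W6 -> W2
  P2: W4 <- W1 -> W2
Condition 1 (no descendant of W4 in the set): holds — descendants of W4 are {W2}; none are in {}.
Condition 2 (every backdoor path blocked by {}):
  P1: open — no interior node is in the conditioning set.
  P2: open — no interior node is in the conditioning set.
{} does not satisfy the backdoor criterion.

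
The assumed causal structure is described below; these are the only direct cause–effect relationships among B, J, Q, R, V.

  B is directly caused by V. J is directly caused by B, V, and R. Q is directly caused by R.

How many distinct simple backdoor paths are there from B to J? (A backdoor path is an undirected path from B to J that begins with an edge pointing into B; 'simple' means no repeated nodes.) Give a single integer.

1

A backdoor path from B to J is any simple undirected path whose first edge points into B (i.e. leaves B via a parent).
Parents of B: {V}.
Enumerating:
  P1: B <- V -> J
That exhausts the simple backdoor paths. Count: 1.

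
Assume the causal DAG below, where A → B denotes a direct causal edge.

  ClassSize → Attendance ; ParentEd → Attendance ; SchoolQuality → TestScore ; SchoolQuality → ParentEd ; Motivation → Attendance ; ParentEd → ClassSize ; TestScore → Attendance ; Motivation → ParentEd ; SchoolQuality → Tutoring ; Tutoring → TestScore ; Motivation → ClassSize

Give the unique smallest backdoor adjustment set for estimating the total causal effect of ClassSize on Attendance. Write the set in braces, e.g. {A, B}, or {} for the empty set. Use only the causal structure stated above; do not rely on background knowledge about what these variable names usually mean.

{Motivation, ParentEd}

Variables eligible for adjustment (non-descendants of ClassSize, excluding ClassSize and Attendance): {Motivation, ParentEd, SchoolQuality, TestScore, Tutoring}.
Backdoor paths from ClassSize to Attendance:
  P1: ClassSize <- Motivation -> ParentEd <- SchoolQuality -> Tutoring -> TestScore -> Attendance
  P2: ClassSize <- Motivation -> ParentEd <- SchoolQuality -> TestScore -> Attendance
  P3: ClassSize <- Motivation -> ParentEd -> Attendance
  P4: ClassSize <- Motivation -> Attendance
  P5: ClassSize <- ParentEd <- SchoolQuality -> Tutoring -> TestScore -> Attendance
  P6: ClassSize <- ParentEd <- SchoolQuality -> TestScore -> Attendance
  P7: ClassSize <- ParentEd <- Motivation -> Attendance
  P8: ClassSize <- ParentEd -> Attendance
The empty set is not sufficient: P3 (ClassSize <- Motivation -> ParentEd -> Attendance) has no collider blocking it and no conditioned non-collider, so it is open.
Try {Motivation, ParentEd}:
  P1: blocked at fork node Motivation ∈ conditioning set.
  P2: blocked at fork node Motivation ∈ conditioning set.
  P3: blocked at fork node Motivation ∈ conditioning set.
  P4: blocked at fork node Motivation ∈ conditioning set.
  P5: blocked at chain node ParentEd ∈ conditioning set.
  P6: blocked at chain node ParentEd ∈ conditioning set.
  P7: blocked at chain node ParentEd ∈ conditioning set.
  P8: blocked at fork node ParentEd ∈ conditioning set.
{Motivation, ParentEd} contains no descendant of ClassSize and blocks every backdoor path.
Every element of {Motivation, ParentEd} is needed (dropping Motivation leaves P1 open; dropping ParentEd leaves P5 open), so no proper subset is valid.
Among all size-2 subsets of the eligible variables, only {Motivation, ParentEd} blocks every backdoor path, so it is the unique smallest valid adjustment set.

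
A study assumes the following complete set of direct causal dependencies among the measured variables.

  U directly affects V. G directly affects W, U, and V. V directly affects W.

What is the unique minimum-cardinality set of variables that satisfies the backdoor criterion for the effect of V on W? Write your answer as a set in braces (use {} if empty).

{G}

Variables eligible for adjustment (non-descendants of V, excluding V and W): {G, U}.
Backdoor paths from V to W:
  P1: V <- G -> W
  P2: V <- U <- G -> W
The empty set is not sufficient: P1 (V <- G -> W) has no collider blocking it and no conditioned non-collider, so it is open.
Try {G}:
  P1: blocked at fork node G ∈ conditioning set.
  P2: blocked at fork node G ∈ conditioning set.
{G} contains no descendant of V and blocks every backdoor path.
No other singleton works — e.g. {U} leaves P1 open — so {G} is the unique smallest valid adjustment set.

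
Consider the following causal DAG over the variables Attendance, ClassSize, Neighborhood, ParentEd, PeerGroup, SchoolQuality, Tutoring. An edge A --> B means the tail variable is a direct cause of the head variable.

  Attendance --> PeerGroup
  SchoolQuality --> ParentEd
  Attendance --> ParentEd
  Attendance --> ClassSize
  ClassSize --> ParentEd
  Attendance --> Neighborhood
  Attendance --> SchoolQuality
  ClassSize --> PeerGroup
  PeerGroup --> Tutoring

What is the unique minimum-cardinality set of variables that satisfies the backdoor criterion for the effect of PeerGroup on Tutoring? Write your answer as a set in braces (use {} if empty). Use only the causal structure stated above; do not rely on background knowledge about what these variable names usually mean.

{}

Variables eligible for adjustment (non-descendants of PeerGroup, excluding PeerGroup and Tutoring): {Attendance, ClassSize, Neighborhood, ParentEd, SchoolQuality}.
Backdoor paths from PeerGroup to Tutoring:
  (none)
With no backdoor paths the empty set already satisfies the criterion, and it is trivially minimal.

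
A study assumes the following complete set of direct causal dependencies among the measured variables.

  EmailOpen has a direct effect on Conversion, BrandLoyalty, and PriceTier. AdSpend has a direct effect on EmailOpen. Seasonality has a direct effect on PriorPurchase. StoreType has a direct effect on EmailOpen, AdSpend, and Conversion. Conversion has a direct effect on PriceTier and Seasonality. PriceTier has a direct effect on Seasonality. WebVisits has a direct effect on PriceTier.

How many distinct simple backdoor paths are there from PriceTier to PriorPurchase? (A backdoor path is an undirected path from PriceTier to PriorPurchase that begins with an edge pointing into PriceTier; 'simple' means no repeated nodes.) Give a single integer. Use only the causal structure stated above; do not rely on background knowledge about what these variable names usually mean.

A backdoor path from PriceTier to PriorPurchase is any simple undirected path whose first edge points into PriceTier (i.e. leaves PriceTier via a parent).
Parents of PriceTier: {Conversion, EmailOpen, WebVisits}.
Enumerating:
  P1: PriceTier <- EmailOpen <- StoreType -> Conversion -> Seasonality -> PriorPurchase
  P2: PriceTier <- EmailOpen <- AdSpend <- StoreType -> Conversion -> Seasonality -> PriorPurchase
  P3: PriceTier <- EmailOpen -> Conversion -> Seasonality -> PriorPurchase
  P4: PriceTier <- Conversion -> Seasonality -> PriorPurchase
That exhausts the simple backdoor paths. Count: 4.

4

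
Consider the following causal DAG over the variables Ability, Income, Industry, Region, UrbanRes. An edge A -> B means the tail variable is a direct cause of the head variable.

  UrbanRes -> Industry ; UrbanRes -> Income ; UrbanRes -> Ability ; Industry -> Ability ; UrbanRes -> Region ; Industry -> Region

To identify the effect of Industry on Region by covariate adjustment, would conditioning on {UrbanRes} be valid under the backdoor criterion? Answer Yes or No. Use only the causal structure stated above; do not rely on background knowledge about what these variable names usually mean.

Backdoor paths from Industry to Region (paths whose first edge points into Industry):
  P1: Industry <- UrbanRes -> Region
Condition 1 (no descendant of Industry in the set): holds — descendants of Industry are {Ability, Region}; none are in {UrbanRes}.
Condition 2 (every backdoor path blocked by {UrbanRes}):
  P1: blocked at fork node UrbanRes ∈ conditioning set.
{UrbanRes} satisfies the backdoor criterion.

Yes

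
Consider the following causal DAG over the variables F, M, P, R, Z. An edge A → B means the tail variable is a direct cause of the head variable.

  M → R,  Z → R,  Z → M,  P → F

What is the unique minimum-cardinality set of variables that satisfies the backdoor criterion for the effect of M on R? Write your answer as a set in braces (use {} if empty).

{Z}

Variables eligible for adjustment (non-descendants of M, excluding M and R): {F, P, Z}.
Backdoor paths from M to R:
  P1: M <- Z -> R
The empty set is not sufficient: P1 (M <- Z -> R) has no collider blocking it and no conditioned non-collider, so it is open.
Try {Z}:
  P1: blocked at fork node Z ∈ conditioning set.
{Z} contains no descendant of M and blocks every backdoor path.
No other singleton works — e.g. {P} leaves P1 open — so {Z} is the unique smallest valid adjustment set.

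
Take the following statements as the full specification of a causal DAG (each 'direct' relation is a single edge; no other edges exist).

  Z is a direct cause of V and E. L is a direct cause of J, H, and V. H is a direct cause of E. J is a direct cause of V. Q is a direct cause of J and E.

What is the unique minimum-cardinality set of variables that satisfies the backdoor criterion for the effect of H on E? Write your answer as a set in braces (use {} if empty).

{}

Variables eligible for adjustment (non-descendants of H, excluding H and E): {J, L, Q, V, Z}.
Backdoor paths from H to E:
  P1: H <- L -> J <- Q -> E
  P2: H <- L -> J -> V <- Z -> E
  P3: H <- L -> V <- J <- Q -> E
  P4: H <- L -> V <- Z -> E
Each backdoor path contains an unconditioned collider, so every path is already blocked with the empty conditioning set:
  P1: blocked at collider J (neither it nor any descendant is in the conditioning set).
  P2: blocked at collider V (neither it nor any descendant is in the conditioning set).
  P3: blocked at collider V (neither it nor any descendant is in the conditioning set).
  P4: blocked at collider V (neither it nor any descendant is in the conditioning set).
The empty set is therefore the unique smallest valid set.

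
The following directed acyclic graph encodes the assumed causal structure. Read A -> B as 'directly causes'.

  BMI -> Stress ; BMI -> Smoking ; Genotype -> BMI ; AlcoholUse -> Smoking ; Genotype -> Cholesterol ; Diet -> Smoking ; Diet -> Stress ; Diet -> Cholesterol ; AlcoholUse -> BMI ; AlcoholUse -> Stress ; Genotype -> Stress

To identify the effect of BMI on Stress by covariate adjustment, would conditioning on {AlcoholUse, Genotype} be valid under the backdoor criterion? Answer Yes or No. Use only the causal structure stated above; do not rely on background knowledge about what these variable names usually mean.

Backdoor paths from BMI to Stress (paths whose first edge points into BMI):
  P1: BMI <- Genotype -> Cholesterol <- Diet -> Stress
  P2: BMI <- Genotype -> Cholesterol <- Diet -> Smoking <- AlcoholUse -> Stress
  P3: BMI <- Genotype -> Stress
  P4: BMI <- AlcoholUse -> Stress
  P5: BMI <- AlcoholUse -> Smoking <- Diet -> Cholesterol <- Genotype -> Stress
  P6: BMI <- AlcoholUse -> Smoking <- Diet -> Stress
Condition 1 (no descendant of BMI in the set): holds — descendants of BMI are {Smoking, Stress}; none are in {AlcoholUse, Genotype}.
Condition 2 (every backdoor path blocked by {AlcoholUse, Genotype}):
  P1: blocked at fork node Genotype ∈ conditioning set.
  P2: blocked at fork node Genotype ∈ conditioning set.
  P3: blocked at fork node Genotype ∈ conditioning set.
  P4: blocked at fork node AlcoholUse ∈ conditioning set.
  P5: blocked at fork node AlcoholUse ∈ conditioning set.
  P6: blocked at fork node AlcoholUse ∈ conditioning set.
{AlcoholUse, Genotype} satisfies the backdoor criterion.

Yes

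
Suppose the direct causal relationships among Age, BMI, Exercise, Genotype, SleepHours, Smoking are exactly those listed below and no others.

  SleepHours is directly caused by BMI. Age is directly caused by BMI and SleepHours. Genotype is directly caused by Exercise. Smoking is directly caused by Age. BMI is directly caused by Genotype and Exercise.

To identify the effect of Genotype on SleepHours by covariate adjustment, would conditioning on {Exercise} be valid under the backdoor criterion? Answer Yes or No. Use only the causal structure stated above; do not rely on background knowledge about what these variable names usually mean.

Yes

Backdoor paths from Genotype to SleepHours (paths whose first edge points into Genotype):
  P1: Genotype <- Exercise -> BMI -> SleepHours
  P2: Genotype <- Exercise -> BMI -> Age <- SleepHours
Condition 1 (no descendant of Genotype in the set): holds — descendants of Genotype are {Age, BMI, SleepHours, Smoking}; none are in {Exercise}.
Condition 2 (every backdoor path blocked by {Exercise}):
  P1: blocked at fork node Exercise ∈ conditioning set.
  P2: blocked at fork node Exercise ∈ conditioning set.
{Exercise} satisfies the backdoor criterion.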